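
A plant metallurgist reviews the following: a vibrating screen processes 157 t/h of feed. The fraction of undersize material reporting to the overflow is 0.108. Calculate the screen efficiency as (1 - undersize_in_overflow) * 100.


89.2%

Screen efficiency = (1 - fraction of undersize in overflow) * 100
= (1 - 0.108) * 100
= 0.892 * 100
= 89.2%


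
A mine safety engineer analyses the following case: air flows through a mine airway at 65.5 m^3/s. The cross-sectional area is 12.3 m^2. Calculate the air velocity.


5.3252 m/s

Velocity = flow rate / cross-sectional area
= 65.5 / 12.3
= 5.3252 m/s


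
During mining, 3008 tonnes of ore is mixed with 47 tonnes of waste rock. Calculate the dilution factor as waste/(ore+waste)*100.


Total material = ore + waste
= 3008 + 47 = 3055 tonnes
Dilution = waste / total * 100
= 47 / 3055 * 100
= 0.01538461538 * 100
= 1.5385%

1.5385%


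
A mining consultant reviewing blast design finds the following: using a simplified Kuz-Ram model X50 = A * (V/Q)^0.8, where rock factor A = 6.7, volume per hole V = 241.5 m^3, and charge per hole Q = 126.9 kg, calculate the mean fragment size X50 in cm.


Compute V/Q:
V/Q = 241.5 / 126.9 = 1.903073286
Raise to the power 0.8:
(V/Q)^0.8 = 1.903073286^0.8 = 1.67326378
Multiply by A:
X50 = 6.7 * 1.67326378
= 11.2109 cm

11.2109 cm


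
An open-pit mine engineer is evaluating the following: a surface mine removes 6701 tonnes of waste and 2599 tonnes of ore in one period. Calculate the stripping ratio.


Stripping ratio = waste tonnage / ore tonnage
= 6701 / 2599
= 2.5783

2.5783


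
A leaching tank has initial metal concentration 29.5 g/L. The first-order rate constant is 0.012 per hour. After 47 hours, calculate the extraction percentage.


Compute the exponent:
-k * t = -0.012 * 47 = -0.564
Remaining concentration:
C = 29.5 * exp(-0.564)
= 29.5 * 0.5689287912
= 16.78339934 g/L
Extracted = 29.5 - 16.78339934 = 12.71660066 g/L
Extraction % = 12.71660066 / 29.5 * 100
= 43.1071%

43.1071%


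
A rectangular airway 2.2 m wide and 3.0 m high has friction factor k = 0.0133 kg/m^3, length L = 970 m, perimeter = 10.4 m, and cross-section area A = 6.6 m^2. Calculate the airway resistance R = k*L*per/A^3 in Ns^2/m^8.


0.4667 Ns^2/m^8

Compute the numerator:
k * L * per = 0.0133 * 970 * 10.4
= 134.1704
Compute the denominator:
A^3 = 6.6^3 = 287.496
Resistance:
R = 134.1704 / 287.496
= 0.4667 Ns^2/m^8


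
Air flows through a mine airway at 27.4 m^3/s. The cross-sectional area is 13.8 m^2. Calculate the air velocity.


Velocity = flow rate / cross-sectional area
= 27.4 / 13.8
= 1.9855 m/s

1.9855 m/s


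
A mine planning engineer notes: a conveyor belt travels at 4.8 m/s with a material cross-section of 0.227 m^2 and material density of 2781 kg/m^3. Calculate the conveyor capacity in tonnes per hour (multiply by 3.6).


Volumetric flow = speed * area
= 4.8 * 0.227 = 1.0896 m^3/s
Mass flow = volumetric * density
= 1.0896 * 2781 = 3030.1776 kg/s
Convert to t/h: multiply by 3.6
Capacity = 3030.1776 * 3.6
= 10908.6394 t/h

10908.6394 t/h


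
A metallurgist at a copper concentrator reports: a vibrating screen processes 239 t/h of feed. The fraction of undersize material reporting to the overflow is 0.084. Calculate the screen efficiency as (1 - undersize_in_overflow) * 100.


91.6%

Screen efficiency = (1 - fraction of undersize in overflow) * 100
= (1 - 0.084) * 100
= 0.916 * 100
= 91.6%


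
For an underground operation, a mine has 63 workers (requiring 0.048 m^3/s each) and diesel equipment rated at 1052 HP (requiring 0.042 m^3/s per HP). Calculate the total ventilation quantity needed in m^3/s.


47.208 m^3/s

Airflow for workers:
Q_people = 63 * 0.048 = 3.024 m^3/s
Airflow for diesel equipment:
Q_diesel = 1052 * 0.042 = 44.184 m^3/s
Total ventilation:
Q_total = 3.024 + 44.184
= 47.208 m^3/s


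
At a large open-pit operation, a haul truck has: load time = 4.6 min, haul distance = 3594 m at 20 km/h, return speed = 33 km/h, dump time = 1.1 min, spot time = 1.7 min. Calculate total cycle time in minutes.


24.7165 min

Convert haul speed to m/min: 20 * 1000/60 = 333.3333333 m/min
Haul time = 3594 / 333.3333333 = 10.782 min
Convert return speed to m/min: 33 * 1000/60 = 550 m/min
Return time = 3594 / 550 = 6.534545455 min
Total cycle time:
= 4.6 + 10.782 + 1.1 + 6.534545455 + 1.7
= 24.7165 min


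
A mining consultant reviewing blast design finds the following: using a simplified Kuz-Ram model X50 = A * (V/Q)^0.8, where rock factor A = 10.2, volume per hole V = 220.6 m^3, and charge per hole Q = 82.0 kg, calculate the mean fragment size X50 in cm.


Compute V/Q:
V/Q = 220.6 / 82.0 = 2.690243902
Raise to the power 0.8:
(V/Q)^0.8 = 2.690243902^0.8 = 2.207157498
Multiply by A:
X50 = 10.2 * 2.207157498
= 22.513 cm

22.513 cm


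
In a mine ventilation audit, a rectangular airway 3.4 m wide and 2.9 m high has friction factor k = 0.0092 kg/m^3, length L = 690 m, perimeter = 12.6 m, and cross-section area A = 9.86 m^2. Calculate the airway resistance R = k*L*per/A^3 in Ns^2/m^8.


0.0834 Ns^2/m^8

Compute the numerator:
k * L * per = 0.0092 * 690 * 12.6
= 79.9848
Compute the denominator:
A^3 = 9.86^3 = 958.585256
Resistance:
R = 79.9848 / 958.585256
= 0.0834 Ns^2/m^8


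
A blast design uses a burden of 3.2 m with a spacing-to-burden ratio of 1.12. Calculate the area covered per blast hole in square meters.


First, find the spacing:
Spacing = burden * ratio = 3.2 * 1.12
= 3.584 m
Then, calculate the area:
Area = burden * spacing = 3.2 * 3.584
= 11.4688 m^2

11.4688 m^2


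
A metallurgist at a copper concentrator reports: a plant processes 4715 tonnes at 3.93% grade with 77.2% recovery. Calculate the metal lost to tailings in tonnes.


Total metal in feed:
= 4715 * 3.93 / 100 = 185.2995 tonnes
Metal recovered:
= 185.2995 * 77.2 / 100 = 143.051214 tonnes
Metal lost to tailings:
= 185.2995 - 143.051214
= 42.2483 tonnes

42.2483 tonnes


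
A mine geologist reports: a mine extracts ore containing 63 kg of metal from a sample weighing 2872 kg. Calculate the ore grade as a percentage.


2.1936%

Ore grade = (metal mass / ore mass) * 100
= (63 / 2872) * 100
= 0.02193593315 * 100
= 2.1936%


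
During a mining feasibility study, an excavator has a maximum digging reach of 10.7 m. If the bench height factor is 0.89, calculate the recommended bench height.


Bench height = reach * factor
= 10.7 * 0.89
= 9.523 m

9.523 m


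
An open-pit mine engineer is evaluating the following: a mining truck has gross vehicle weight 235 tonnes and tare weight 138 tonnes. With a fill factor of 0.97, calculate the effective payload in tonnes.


Maximum payload = gross - tare
= 235 - 138 = 97 tonnes
Effective payload = max payload * fill factor
= 97 * 0.97
= 94.09 tonnes

94.09 tonnes


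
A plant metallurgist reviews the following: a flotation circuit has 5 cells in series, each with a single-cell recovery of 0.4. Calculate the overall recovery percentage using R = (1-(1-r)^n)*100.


92.224%

Complement of single-cell recovery:
1 - r = 1 - 0.4 = 0.6
Raise to power n:
(1 - r)^5 = 0.6^5 = 0.07776
Overall recovery:
R = (1 - 0.07776) * 100
= 92.224%


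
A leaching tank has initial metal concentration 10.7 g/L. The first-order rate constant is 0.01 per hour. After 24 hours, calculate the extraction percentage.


Compute the exponent:
-k * t = -0.01 * 24 = -0.24
Remaining concentration:
C = 10.7 * exp(-0.24)
= 10.7 * 0.7866278611
= 8.416918113 g/L
Extracted = 10.7 - 8.416918113 = 2.283081887 g/L
Extraction % = 2.283081887 / 10.7 * 100
= 21.3372%

21.3372%


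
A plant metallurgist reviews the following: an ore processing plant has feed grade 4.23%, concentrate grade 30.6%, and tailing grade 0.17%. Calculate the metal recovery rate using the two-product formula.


96.5173%

Using the two-product formula:
R = 100 * c * (f - t) / (f * (c - t))
Numerator = 100 * 30.6 * (4.23 - 0.17)
= 100 * 30.6 * 4.06
= 12423.6
Denominator = 4.23 * (30.6 - 0.17)
= 4.23 * 30.43
= 128.7189
R = 12423.6 / 128.7189
= 96.5173%


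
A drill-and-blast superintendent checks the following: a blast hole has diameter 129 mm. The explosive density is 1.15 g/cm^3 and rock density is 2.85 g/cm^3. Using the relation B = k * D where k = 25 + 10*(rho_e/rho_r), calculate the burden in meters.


First, compute k:
rho_e / rho_r = 1.15 / 2.85 = 0.4035087719
k = 25 + 10 * 0.4035087719 = 29.03508772
Then, compute burden:
B = k * D / 1000 = 29.03508772 * 129 / 1000
= 3745.526316 / 1000
= 3.7455 m

3.7455 m


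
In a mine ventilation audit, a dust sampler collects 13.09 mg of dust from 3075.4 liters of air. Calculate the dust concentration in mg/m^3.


4.2564 mg/m^3

Convert liters to m^3: 1 m^3 = 1000 L
Concentration = mass / volume * 1000
= 13.09 / 3075.4 * 1000
= 0.004256356897 * 1000
= 4.2564 mg/m^3


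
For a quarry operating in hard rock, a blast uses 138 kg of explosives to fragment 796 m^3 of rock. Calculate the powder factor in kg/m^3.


0.1734 kg/m^3

Powder factor = explosive mass / rock volume
= 138 / 796
= 0.1734 kg/m^3


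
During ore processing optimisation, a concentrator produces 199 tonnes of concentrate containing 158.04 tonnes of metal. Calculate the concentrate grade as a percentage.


79.4171%

Grade = (metal in concentrate / concentrate mass) * 100
= (158.04 / 199) * 100
= 0.7941708543 * 100
= 79.4171%


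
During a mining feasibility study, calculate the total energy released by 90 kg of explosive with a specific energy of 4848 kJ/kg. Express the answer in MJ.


436.32 MJ

Energy = mass * specific_energy / 1000
= 90 * 4848 / 1000
= 436320 / 1000
= 436.32 MJ


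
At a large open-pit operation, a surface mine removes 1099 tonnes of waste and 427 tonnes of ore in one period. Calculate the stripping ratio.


Stripping ratio = waste tonnage / ore tonnage
= 1099 / 427
= 2.5738

2.5738


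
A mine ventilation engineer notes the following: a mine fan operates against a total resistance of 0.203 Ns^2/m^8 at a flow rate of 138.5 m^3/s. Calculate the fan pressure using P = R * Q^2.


Compute Q^2:
Q^2 = 138.5^2 = 19182.25
Compute pressure:
P = R * Q^2 = 0.203 * 19182.25
= 3893.9968 Pa

3893.9968 Pa


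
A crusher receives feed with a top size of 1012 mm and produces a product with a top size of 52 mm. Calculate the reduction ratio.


Reduction ratio = feed size / product size
= 1012 / 52
= 19.4615

19.4615


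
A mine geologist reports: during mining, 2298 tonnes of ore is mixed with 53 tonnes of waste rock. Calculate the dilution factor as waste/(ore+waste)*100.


Total material = ore + waste
= 2298 + 53 = 2351 tonnes
Dilution = waste / total * 100
= 53 / 2351 * 100
= 0.02254359847 * 100
= 2.2544%

2.2544%


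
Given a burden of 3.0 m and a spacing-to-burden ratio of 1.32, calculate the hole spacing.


Spacing = burden * ratio
= 3.0 * 1.32
= 3.96 m

3.96 m


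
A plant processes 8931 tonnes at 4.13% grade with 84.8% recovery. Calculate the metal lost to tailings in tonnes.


56.0652 tonnes

Total metal in feed:
= 8931 * 4.13 / 100 = 368.8503 tonnes
Metal recovered:
= 368.8503 * 84.8 / 100 = 312.7850544 tonnes
Metal lost to tailings:
= 368.8503 - 312.7850544
= 56.0652 tonnes


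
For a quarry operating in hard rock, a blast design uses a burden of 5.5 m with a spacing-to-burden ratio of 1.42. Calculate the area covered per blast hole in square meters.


42.955 m^2

First, find the spacing:
Spacing = burden * ratio = 5.5 * 1.42
= 7.81 m
Then, calculate the area:
Area = burden * spacing = 5.5 * 7.81
= 42.955 m^2


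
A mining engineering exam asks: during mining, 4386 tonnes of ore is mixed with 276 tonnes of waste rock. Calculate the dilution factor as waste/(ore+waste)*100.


5.9202%

Total material = ore + waste
= 4386 + 276 = 4662 tonnes
Dilution = waste / total * 100
= 276 / 4662 * 100
= 0.0592020592 * 100
= 5.9202%


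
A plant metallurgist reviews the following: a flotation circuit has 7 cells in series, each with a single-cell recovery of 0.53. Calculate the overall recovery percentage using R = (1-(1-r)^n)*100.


Complement of single-cell recovery:
1 - r = 1 - 0.53 = 0.47
Raise to power n:
(1 - r)^7 = 0.47^7 = 0.005066231205
Overall recovery:
R = (1 - 0.005066231205) * 100
= 99.4934%

99.4934%


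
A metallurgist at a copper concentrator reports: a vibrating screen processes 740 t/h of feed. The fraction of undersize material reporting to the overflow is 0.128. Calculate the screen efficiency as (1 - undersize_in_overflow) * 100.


87.2%

Screen efficiency = (1 - fraction of undersize in overflow) * 100
= (1 - 0.128) * 100
= 0.872 * 100
= 87.2%


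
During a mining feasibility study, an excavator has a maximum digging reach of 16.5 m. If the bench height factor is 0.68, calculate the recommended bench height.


11.22 m

Bench height = reach * factor
= 16.5 * 0.68
= 11.22 m


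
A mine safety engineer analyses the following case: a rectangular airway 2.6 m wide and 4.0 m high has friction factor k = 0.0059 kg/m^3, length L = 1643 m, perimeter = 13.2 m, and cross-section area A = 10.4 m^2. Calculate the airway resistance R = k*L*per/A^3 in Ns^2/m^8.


Compute the numerator:
k * L * per = 0.0059 * 1643 * 13.2
= 127.95684
Compute the denominator:
A^3 = 10.4^3 = 1124.864
Resistance:
R = 127.95684 / 1124.864
= 0.1138 Ns^2/m^8

0.1138 Ns^2/m^8


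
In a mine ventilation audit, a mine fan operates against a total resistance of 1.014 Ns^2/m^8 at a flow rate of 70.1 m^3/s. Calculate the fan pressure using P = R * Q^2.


Compute Q^2:
Q^2 = 70.1^2 = 4914.01
Compute pressure:
P = R * Q^2 = 1.014 * 4914.01
= 4982.8061 Pa

4982.8061 Pa


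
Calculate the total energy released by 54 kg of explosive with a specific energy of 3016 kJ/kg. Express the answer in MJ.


Energy = mass * specific_energy / 1000
= 54 * 3016 / 1000
= 162864 / 1000
= 162.864 MJ

162.864 MJ


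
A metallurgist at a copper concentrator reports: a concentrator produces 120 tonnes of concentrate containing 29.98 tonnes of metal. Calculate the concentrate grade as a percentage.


24.9833%

Grade = (metal in concentrate / concentrate mass) * 100
= (29.98 / 120) * 100
= 0.2498333333 * 100
= 24.9833%


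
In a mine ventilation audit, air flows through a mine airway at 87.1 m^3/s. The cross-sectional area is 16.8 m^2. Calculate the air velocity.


Velocity = flow rate / cross-sectional area
= 87.1 / 16.8
= 5.1845 m/s

5.1845 m/s


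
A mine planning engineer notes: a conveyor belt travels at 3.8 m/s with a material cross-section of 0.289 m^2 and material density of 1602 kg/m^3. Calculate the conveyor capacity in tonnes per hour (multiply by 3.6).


6333.539 t/h

Volumetric flow = speed * area
= 3.8 * 0.289 = 1.0982 m^3/s
Mass flow = volumetric * density
= 1.0982 * 1602 = 1759.3164 kg/s
Convert to t/h: multiply by 3.6
Capacity = 1759.3164 * 3.6
= 6333.539 t/h


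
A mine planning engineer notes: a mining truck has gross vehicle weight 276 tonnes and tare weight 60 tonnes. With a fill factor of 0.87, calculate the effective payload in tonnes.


187.92 tonnes

Maximum payload = gross - tare
= 276 - 60 = 216 tonnes
Effective payload = max payload * fill factor
= 216 * 0.87
= 187.92 tonnes


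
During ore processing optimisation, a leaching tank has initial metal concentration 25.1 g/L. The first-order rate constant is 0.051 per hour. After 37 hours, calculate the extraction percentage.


Compute the exponent:
-k * t = -0.051 * 37 = -1.887
Remaining concentration:
C = 25.1 * exp(-1.887)
= 25.1 * 0.1515257048
= 3.80329519 g/L
Extracted = 25.1 - 3.80329519 = 21.29670481 g/L
Extraction % = 21.29670481 / 25.1 * 100
= 84.8474%

84.8474%


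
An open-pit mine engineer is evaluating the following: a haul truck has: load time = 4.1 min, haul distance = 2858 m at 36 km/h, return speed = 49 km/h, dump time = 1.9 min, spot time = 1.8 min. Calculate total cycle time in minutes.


Convert haul speed to m/min: 36 * 1000/60 = 600 m/min
Haul time = 2858 / 600 = 4.763333333 min
Convert return speed to m/min: 49 * 1000/60 = 816.6666667 m/min
Return time = 2858 / 816.6666667 = 3.499591837 min
Total cycle time:
= 4.1 + 4.763333333 + 1.9 + 3.499591837 + 1.8
= 16.0629 min

16.0629 min


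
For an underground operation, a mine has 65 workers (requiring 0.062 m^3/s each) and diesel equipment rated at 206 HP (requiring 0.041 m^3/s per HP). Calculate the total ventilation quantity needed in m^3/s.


12.476 m^3/s

Airflow for workers:
Q_people = 65 * 0.062 = 4.03 m^3/s
Airflow for diesel equipment:
Q_diesel = 206 * 0.041 = 8.446 m^3/s
Total ventilation:
Q_total = 4.03 + 8.446
= 12.476 m^3/s


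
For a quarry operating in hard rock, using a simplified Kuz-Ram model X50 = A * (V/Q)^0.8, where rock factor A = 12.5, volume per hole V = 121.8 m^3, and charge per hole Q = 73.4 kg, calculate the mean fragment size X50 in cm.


18.7444 cm

Compute V/Q:
V/Q = 121.8 / 73.4 = 1.659400545
Raise to the power 0.8:
(V/Q)^0.8 = 1.659400545^0.8 = 1.499550109
Multiply by A:
X50 = 12.5 * 1.499550109
= 18.7444 cm


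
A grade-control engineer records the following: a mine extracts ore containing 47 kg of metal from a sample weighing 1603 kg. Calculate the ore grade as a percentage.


Ore grade = (metal mass / ore mass) * 100
= (47 / 1603) * 100
= 0.02932002495 * 100
= 2.932%

2.932%


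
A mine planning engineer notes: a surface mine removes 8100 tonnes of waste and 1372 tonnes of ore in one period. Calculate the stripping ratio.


Stripping ratio = waste tonnage / ore tonnage
= 8100 / 1372
= 5.9038

5.9038


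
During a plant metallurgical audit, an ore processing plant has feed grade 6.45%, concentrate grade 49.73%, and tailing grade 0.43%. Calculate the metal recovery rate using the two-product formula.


Using the two-product formula:
R = 100 * c * (f - t) / (f * (c - t))
Numerator = 100 * 49.73 * (6.45 - 0.43)
= 100 * 49.73 * 6.02
= 29937.46
Denominator = 6.45 * (49.73 - 0.43)
= 6.45 * 49.3
= 317.985
R = 29937.46 / 317.985
= 94.1474%

94.1474%


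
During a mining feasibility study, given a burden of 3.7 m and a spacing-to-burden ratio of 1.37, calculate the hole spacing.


5.069 m

Spacing = burden * ratio
= 3.7 * 1.37
= 5.069 m


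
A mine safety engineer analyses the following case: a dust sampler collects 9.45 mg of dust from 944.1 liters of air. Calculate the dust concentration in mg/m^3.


10.0095 mg/m^3

Convert liters to m^3: 1 m^3 = 1000 L
Concentration = mass / volume * 1000
= 9.45 / 944.1 * 1000
= 0.01000953289 * 1000
= 10.0095 mg/m^3


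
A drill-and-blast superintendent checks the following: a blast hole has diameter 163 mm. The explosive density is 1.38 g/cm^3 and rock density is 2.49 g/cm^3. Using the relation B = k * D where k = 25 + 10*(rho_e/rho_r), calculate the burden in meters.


4.9784 m

First, compute k:
rho_e / rho_r = 1.38 / 2.49 = 0.5542168675
k = 25 + 10 * 0.5542168675 = 30.54216867
Then, compute burden:
B = k * D / 1000 = 30.54216867 * 163 / 1000
= 4978.373494 / 1000
= 4.9784 m


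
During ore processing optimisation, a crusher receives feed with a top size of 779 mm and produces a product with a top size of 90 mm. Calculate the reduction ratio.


8.6556

Reduction ratio = feed size / product size
= 779 / 90
= 8.6556


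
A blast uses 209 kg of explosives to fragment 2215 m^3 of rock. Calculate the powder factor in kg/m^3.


0.0944 kg/m^3

Powder factor = explosive mass / rock volume
= 209 / 2215
= 0.0944 kg/m^3


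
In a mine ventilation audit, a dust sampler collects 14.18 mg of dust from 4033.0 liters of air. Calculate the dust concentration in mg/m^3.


3.516 mg/m^3

Convert liters to m^3: 1 m^3 = 1000 L
Concentration = mass / volume * 1000
= 14.18 / 4033.0 * 1000
= 0.003515993057 * 1000
= 3.516 mg/m^3


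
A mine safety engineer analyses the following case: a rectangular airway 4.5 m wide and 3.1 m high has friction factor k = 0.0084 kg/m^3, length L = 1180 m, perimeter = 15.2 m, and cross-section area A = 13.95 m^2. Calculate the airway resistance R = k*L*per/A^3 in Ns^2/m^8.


Compute the numerator:
k * L * per = 0.0084 * 1180 * 15.2
= 150.6624
Compute the denominator:
A^3 = 13.95^3 = 2714.704875
Resistance:
R = 150.6624 / 2714.704875
= 0.0555 Ns^2/m^8

0.0555 Ns^2/m^8


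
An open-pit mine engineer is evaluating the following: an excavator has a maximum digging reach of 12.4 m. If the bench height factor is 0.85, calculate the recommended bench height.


Bench height = reach * factor
= 12.4 * 0.85
= 10.54 m

10.54 m


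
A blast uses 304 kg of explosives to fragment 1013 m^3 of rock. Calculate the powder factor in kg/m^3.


Powder factor = explosive mass / rock volume
= 304 / 1013
= 0.3001 kg/m^3

0.3001 kg/m^3


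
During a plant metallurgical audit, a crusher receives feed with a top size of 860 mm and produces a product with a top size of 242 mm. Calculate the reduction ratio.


Reduction ratio = feed size / product size
= 860 / 242
= 3.5537

3.5537


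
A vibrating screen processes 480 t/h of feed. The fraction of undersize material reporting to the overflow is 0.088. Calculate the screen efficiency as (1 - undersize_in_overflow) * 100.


91.2%

Screen efficiency = (1 - fraction of undersize in overflow) * 100
= (1 - 0.088) * 100
= 0.912 * 100
= 91.2%


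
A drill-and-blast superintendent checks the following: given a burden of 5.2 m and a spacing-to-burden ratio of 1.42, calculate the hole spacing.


Spacing = burden * ratio
= 5.2 * 1.42
= 7.384 m

7.384 m


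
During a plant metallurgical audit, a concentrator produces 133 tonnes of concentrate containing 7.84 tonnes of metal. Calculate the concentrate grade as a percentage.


Grade = (metal in concentrate / concentrate mass) * 100
= (7.84 / 133) * 100
= 0.05894736842 * 100
= 5.8947%

5.8947%


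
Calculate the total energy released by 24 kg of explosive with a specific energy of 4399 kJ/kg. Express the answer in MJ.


Energy = mass * specific_energy / 1000
= 24 * 4399 / 1000
= 105576 / 1000
= 105.576 MJ

105.576 MJ


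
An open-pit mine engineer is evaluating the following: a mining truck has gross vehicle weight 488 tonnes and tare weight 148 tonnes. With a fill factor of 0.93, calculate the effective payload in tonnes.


Maximum payload = gross - tare
= 488 - 148 = 340 tonnes
Effective payload = max payload * fill factor
= 340 * 0.93
= 316.2 tonnes

316.2 tonnes


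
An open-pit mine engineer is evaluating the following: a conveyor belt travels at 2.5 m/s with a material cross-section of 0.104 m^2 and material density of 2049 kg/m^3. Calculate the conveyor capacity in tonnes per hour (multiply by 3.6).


1917.864 t/h

Volumetric flow = speed * area
= 2.5 * 0.104 = 0.26 m^3/s
Mass flow = volumetric * density
= 0.26 * 2049 = 532.74 kg/s
Convert to t/h: multiply by 3.6
Capacity = 532.74 * 3.6
= 1917.864 t/h


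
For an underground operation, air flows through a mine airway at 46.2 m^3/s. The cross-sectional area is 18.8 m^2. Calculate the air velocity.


2.4574 m/s

Velocity = flow rate / cross-sectional area
= 46.2 / 18.8
= 2.4574 m/s


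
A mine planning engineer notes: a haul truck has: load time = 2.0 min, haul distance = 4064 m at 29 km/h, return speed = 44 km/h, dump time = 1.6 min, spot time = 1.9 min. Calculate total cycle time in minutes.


Convert haul speed to m/min: 29 * 1000/60 = 483.3333333 m/min
Haul time = 4064 / 483.3333333 = 8.408275862 min
Convert return speed to m/min: 44 * 1000/60 = 733.3333333 m/min
Return time = 4064 / 733.3333333 = 5.541818182 min
Total cycle time:
= 2.0 + 8.408275862 + 1.6 + 5.541818182 + 1.9
= 19.4501 min

19.4501 min


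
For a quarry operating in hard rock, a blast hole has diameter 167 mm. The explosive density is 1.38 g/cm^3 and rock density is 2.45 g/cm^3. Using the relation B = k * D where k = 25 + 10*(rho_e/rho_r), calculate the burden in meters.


First, compute k:
rho_e / rho_r = 1.38 / 2.45 = 0.5632653061
k = 25 + 10 * 0.5632653061 = 30.63265306
Then, compute burden:
B = k * D / 1000 = 30.63265306 * 167 / 1000
= 5115.653061 / 1000
= 5.1157 m

5.1157 m


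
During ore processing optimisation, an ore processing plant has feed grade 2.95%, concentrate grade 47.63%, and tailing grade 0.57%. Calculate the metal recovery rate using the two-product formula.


Using the two-product formula:
R = 100 * c * (f - t) / (f * (c - t))
Numerator = 100 * 47.63 * (2.95 - 0.57)
= 100 * 47.63 * 2.38
= 11335.94
Denominator = 2.95 * (47.63 - 0.57)
= 2.95 * 47.06
= 138.827
R = 11335.94 / 138.827
= 81.6552%

81.6552%


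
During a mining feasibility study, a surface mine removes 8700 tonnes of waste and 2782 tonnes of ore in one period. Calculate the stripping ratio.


3.1272

Stripping ratio = waste tonnage / ore tonnage
= 8700 / 2782
= 3.1272


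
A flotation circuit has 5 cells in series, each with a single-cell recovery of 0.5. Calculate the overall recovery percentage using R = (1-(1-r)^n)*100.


Complement of single-cell recovery:
1 - r = 1 - 0.5 = 0.5
Raise to power n:
(1 - r)^5 = 0.5^5 = 0.03125
Overall recovery:
R = (1 - 0.03125) * 100
= 96.875%

96.875%


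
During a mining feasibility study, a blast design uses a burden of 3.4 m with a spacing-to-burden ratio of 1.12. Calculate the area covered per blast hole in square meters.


12.9472 m^2

First, find the spacing:
Spacing = burden * ratio = 3.4 * 1.12
= 3.808 m
Then, calculate the area:
Area = burden * spacing = 3.4 * 3.808
= 12.9472 m^2


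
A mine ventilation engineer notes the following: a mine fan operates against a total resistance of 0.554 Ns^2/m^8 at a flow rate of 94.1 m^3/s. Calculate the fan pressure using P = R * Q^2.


Compute Q^2:
Q^2 = 94.1^2 = 8854.81
Compute pressure:
P = R * Q^2 = 0.554 * 8854.81
= 4905.5647 Pa

4905.5647 Pa


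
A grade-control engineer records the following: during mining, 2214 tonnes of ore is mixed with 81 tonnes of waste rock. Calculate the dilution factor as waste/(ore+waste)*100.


3.5294%

Total material = ore + waste
= 2214 + 81 = 2295 tonnes
Dilution = waste / total * 100
= 81 / 2295 * 100
= 0.03529411765 * 100
= 3.5294%


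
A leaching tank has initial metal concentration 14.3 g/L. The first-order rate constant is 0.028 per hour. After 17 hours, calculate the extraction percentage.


Compute the exponent:
-k * t = -0.028 * 17 = -0.476
Remaining concentration:
C = 14.3 * exp(-0.476)
= 14.3 * 0.6212634822
= 8.884067796 g/L
Extracted = 14.3 - 8.884067796 = 5.415932204 g/L
Extraction % = 5.415932204 / 14.3 * 100
= 37.8737%

37.8737%


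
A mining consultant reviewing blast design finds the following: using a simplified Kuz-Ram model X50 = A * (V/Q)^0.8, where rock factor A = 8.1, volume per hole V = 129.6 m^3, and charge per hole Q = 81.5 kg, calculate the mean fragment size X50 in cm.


11.7393 cm

Compute V/Q:
V/Q = 129.6 / 81.5 = 1.590184049
Raise to the power 0.8:
(V/Q)^0.8 = 1.590184049^0.8 = 1.449298739
Multiply by A:
X50 = 8.1 * 1.449298739
= 11.7393 cm


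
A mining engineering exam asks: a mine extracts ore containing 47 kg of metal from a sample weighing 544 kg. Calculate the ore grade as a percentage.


Ore grade = (metal mass / ore mass) * 100
= (47 / 544) * 100
= 0.08639705882 * 100
= 8.6397%

8.6397%


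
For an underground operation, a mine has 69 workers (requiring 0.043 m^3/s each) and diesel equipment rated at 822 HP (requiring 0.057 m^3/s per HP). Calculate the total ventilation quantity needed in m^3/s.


Airflow for workers:
Q_people = 69 * 0.043 = 2.967 m^3/s
Airflow for diesel equipment:
Q_diesel = 822 * 0.057 = 46.854 m^3/s
Total ventilation:
Q_total = 2.967 + 46.854
= 49.821 m^3/s

49.821 m^3/s


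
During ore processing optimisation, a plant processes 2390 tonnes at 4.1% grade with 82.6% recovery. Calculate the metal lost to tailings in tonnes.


Total metal in feed:
= 2390 * 4.1 / 100 = 97.99 tonnes
Metal recovered:
= 97.99 * 82.6 / 100 = 80.93974 tonnes
Metal lost to tailings:
= 97.99 - 80.93974
= 17.0503 tonnes

17.0503 tonnes


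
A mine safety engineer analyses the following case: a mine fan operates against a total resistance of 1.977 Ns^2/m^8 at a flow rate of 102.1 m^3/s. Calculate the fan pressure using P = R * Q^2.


20609.0586 Pa

Compute Q^2:
Q^2 = 102.1^2 = 10424.41
Compute pressure:
P = R * Q^2 = 1.977 * 10424.41
= 20609.0586 Pa


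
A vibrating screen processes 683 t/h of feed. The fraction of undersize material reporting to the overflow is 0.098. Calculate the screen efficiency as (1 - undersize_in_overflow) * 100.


90.2%

Screen efficiency = (1 - fraction of undersize in overflow) * 100
= (1 - 0.098) * 100
= 0.902 * 100
= 90.2%


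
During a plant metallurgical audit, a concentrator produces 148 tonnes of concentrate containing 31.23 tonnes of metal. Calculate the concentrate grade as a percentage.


Grade = (metal in concentrate / concentrate mass) * 100
= (31.23 / 148) * 100
= 0.2110135135 * 100
= 21.1014%

21.1014%


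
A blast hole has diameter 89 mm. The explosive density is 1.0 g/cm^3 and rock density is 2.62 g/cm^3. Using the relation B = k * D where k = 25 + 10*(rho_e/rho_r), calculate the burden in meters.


First, compute k:
rho_e / rho_r = 1.0 / 2.62 = 0.3816793893
k = 25 + 10 * 0.3816793893 = 28.81679389
Then, compute burden:
B = k * D / 1000 = 28.81679389 * 89 / 1000
= 2564.694656 / 1000
= 2.5647 m

2.5647 m


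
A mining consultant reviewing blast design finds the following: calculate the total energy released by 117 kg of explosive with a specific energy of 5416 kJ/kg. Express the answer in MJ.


Energy = mass * specific_energy / 1000
= 117 * 5416 / 1000
= 633672 / 1000
= 633.672 MJ

633.672 MJ


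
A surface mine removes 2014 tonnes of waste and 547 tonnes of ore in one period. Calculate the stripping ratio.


3.6819

Stripping ratio = waste tonnage / ore tonnage
= 2014 / 547
= 3.6819


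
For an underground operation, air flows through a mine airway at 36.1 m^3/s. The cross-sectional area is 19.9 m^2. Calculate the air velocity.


1.8141 m/s

Velocity = flow rate / cross-sectional area
= 36.1 / 19.9
= 1.8141 m/s


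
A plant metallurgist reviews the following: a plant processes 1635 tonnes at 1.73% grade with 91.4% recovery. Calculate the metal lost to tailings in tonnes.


2.4326 tonnes

Total metal in feed:
= 1635 * 1.73 / 100 = 28.2855 tonnes
Metal recovered:
= 28.2855 * 91.4 / 100 = 25.852947 tonnes
Metal lost to tailings:
= 28.2855 - 25.852947
= 2.4326 tonnes


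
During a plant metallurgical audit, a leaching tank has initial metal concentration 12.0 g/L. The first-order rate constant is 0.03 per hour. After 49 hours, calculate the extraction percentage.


77.0075%

Compute the exponent:
-k * t = -0.03 * 49 = -1.47
Remaining concentration:
C = 12.0 * exp(-1.47)
= 12.0 * 0.2299254852
= 2.759105822 g/L
Extracted = 12.0 - 2.759105822 = 9.240894178 g/L
Extraction % = 9.240894178 / 12.0 * 100
= 77.0075%


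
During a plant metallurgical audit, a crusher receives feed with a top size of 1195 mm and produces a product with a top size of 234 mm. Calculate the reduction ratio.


5.1068

Reduction ratio = feed size / product size
= 1195 / 234
= 5.1068


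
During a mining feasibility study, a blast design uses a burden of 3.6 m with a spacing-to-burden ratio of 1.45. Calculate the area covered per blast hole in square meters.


First, find the spacing:
Spacing = burden * ratio = 3.6 * 1.45
= 5.22 m
Then, calculate the area:
Area = burden * spacing = 3.6 * 5.22
= 18.792 m^2

18.792 m^2


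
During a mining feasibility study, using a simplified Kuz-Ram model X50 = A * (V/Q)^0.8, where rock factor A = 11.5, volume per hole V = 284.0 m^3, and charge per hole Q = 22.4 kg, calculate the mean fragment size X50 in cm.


Compute V/Q:
V/Q = 284.0 / 22.4 = 12.67857143
Raise to the power 0.8:
(V/Q)^0.8 = 12.67857143^0.8 = 7.628800492
Multiply by A:
X50 = 11.5 * 7.628800492
= 87.7312 cm

87.7312 cm


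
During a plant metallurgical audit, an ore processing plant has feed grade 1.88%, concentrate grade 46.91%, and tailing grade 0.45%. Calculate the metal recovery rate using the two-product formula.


Using the two-product formula:
R = 100 * c * (f - t) / (f * (c - t))
Numerator = 100 * 46.91 * (1.88 - 0.45)
= 100 * 46.91 * 1.43
= 6708.13
Denominator = 1.88 * (46.91 - 0.45)
= 1.88 * 46.46
= 87.3448
R = 6708.13 / 87.3448
= 76.8006%

76.8006%


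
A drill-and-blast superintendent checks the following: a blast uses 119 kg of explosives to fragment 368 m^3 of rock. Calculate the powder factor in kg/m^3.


Powder factor = explosive mass / rock volume
= 119 / 368
= 0.3234 kg/m^3

0.3234 kg/m^3


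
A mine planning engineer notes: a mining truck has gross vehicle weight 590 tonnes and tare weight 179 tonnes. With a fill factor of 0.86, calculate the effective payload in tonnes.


353.46 tonnes

Maximum payload = gross - tare
= 590 - 179 = 411 tonnes
Effective payload = max payload * fill factor
= 411 * 0.86
= 353.46 tonnes


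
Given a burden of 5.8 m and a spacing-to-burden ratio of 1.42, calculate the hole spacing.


Spacing = burden * ratio
= 5.8 * 1.42
= 8.236 m

8.236 m


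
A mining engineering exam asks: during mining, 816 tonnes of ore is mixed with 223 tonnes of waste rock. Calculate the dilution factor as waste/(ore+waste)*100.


21.4629%

Total material = ore + waste
= 816 + 223 = 1039 tonnes
Dilution = waste / total * 100
= 223 / 1039 * 100
= 0.2146294514 * 100
= 21.4629%


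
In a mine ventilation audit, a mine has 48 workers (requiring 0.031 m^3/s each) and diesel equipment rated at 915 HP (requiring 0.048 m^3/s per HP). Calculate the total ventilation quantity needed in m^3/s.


45.408 m^3/s

Airflow for workers:
Q_people = 48 * 0.031 = 1.488 m^3/s
Airflow for diesel equipment:
Q_diesel = 915 * 0.048 = 43.92 m^3/s
Total ventilation:
Q_total = 1.488 + 43.92
= 45.408 m^3/s


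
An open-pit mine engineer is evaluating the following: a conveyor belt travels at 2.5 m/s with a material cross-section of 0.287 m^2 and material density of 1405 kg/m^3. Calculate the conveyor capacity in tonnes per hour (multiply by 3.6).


3629.115 t/h

Volumetric flow = speed * area
= 2.5 * 0.287 = 0.7175 m^3/s
Mass flow = volumetric * density
= 0.7175 * 1405 = 1008.0875 kg/s
Convert to t/h: multiply by 3.6
Capacity = 1008.0875 * 3.6
= 3629.115 t/h


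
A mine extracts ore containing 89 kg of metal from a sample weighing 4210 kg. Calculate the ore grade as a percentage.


Ore grade = (metal mass / ore mass) * 100
= (89 / 4210) * 100
= 0.02114014252 * 100
= 2.114%

2.114%


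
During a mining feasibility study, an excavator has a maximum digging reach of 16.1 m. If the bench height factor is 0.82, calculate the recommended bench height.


13.202 m

Bench height = reach * factor
= 16.1 * 0.82
= 13.202 m


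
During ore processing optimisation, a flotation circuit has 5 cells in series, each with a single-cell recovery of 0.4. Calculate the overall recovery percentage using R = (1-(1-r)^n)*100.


92.224%

Complement of single-cell recovery:
1 - r = 1 - 0.4 = 0.6
Raise to power n:
(1 - r)^5 = 0.6^5 = 0.07776
Overall recovery:
R = (1 - 0.07776) * 100
= 92.224%


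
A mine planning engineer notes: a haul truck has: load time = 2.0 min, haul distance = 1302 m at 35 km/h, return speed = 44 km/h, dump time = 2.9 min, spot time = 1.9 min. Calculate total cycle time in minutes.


Convert haul speed to m/min: 35 * 1000/60 = 583.3333333 m/min
Haul time = 1302 / 583.3333333 = 2.232 min
Convert return speed to m/min: 44 * 1000/60 = 733.3333333 m/min
Return time = 1302 / 733.3333333 = 1.775454545 min
Total cycle time:
= 2.0 + 2.232 + 2.9 + 1.775454545 + 1.9
= 10.8075 min

10.8075 min


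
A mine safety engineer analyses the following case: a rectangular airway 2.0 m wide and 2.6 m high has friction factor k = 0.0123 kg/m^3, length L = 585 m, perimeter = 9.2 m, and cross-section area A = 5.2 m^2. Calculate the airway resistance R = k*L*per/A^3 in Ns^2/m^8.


Compute the numerator:
k * L * per = 0.0123 * 585 * 9.2
= 66.1986
Compute the denominator:
A^3 = 5.2^3 = 140.608
Resistance:
R = 66.1986 / 140.608
= 0.4708 Ns^2/m^8

0.4708 Ns^2/m^8


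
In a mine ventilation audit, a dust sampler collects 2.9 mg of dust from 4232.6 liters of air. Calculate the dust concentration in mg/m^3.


Convert liters to m^3: 1 m^3 = 1000 L
Concentration = mass / volume * 1000
= 2.9 / 4232.6 * 1000
= 0.0006851580589 * 1000
= 0.6852 mg/m^3

0.6852 mg/m^3


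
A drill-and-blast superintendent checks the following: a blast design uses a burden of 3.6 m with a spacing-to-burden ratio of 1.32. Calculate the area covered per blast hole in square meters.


17.1072 m^2

First, find the spacing:
Spacing = burden * ratio = 3.6 * 1.32
= 4.752 m
Then, calculate the area:
Area = burden * spacing = 3.6 * 4.752
= 17.1072 m^2


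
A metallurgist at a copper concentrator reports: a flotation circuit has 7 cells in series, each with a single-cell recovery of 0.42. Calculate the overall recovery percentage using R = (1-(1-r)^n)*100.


Complement of single-cell recovery:
1 - r = 1 - 0.42 = 0.58
Raise to power n:
(1 - r)^7 = 0.58^7 = 0.02207984168
Overall recovery:
R = (1 - 0.02207984168) * 100
= 97.792%

97.792%


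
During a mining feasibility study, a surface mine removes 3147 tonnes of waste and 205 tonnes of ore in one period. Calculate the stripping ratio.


Stripping ratio = waste tonnage / ore tonnage
= 3147 / 205
= 15.3512

15.3512


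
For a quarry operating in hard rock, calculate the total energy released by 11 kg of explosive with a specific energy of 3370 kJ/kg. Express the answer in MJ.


37.07 MJ

Energy = mass * specific_energy / 1000
= 11 * 3370 / 1000
= 37070 / 1000
= 37.07 MJ


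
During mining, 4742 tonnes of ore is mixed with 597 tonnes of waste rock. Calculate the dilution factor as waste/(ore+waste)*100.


Total material = ore + waste
= 4742 + 597 = 5339 tonnes
Dilution = waste / total * 100
= 597 / 5339 * 100
= 0.1118186926 * 100
= 11.1819%

11.1819%


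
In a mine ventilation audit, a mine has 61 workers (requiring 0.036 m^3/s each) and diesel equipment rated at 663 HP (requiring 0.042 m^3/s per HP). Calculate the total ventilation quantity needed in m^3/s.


30.042 m^3/s

Airflow for workers:
Q_people = 61 * 0.036 = 2.196 m^3/s
Airflow for diesel equipment:
Q_diesel = 663 * 0.042 = 27.846 m^3/s
Total ventilation:
Q_total = 2.196 + 27.846
= 30.042 m^3/s


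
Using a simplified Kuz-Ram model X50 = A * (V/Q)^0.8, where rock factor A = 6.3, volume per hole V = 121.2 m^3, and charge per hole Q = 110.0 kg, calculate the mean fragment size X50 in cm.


6.8081 cm

Compute V/Q:
V/Q = 121.2 / 110.0 = 1.101818182
Raise to the power 0.8:
(V/Q)^0.8 = 1.101818182^0.8 = 1.080657191
Multiply by A:
X50 = 6.3 * 1.080657191
= 6.8081 cm


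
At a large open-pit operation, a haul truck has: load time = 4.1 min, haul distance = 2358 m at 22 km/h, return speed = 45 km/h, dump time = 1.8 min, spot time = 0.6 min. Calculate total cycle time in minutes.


16.0749 min

Convert haul speed to m/min: 22 * 1000/60 = 366.6666667 m/min
Haul time = 2358 / 366.6666667 = 6.430909091 min
Convert return speed to m/min: 45 * 1000/60 = 750 m/min
Return time = 2358 / 750 = 3.144 min
Total cycle time:
= 4.1 + 6.430909091 + 1.8 + 3.144 + 0.6
= 16.0749 min


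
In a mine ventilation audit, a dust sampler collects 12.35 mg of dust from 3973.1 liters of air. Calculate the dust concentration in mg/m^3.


Convert liters to m^3: 1 m^3 = 1000 L
Concentration = mass / volume * 1000
= 12.35 / 3973.1 * 1000
= 0.003108404017 * 1000
= 3.1084 mg/m^3

3.1084 mg/m^3


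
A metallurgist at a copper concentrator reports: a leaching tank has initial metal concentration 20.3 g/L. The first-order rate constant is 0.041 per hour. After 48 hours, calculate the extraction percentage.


86.0264%

Compute the exponent:
-k * t = -0.041 * 48 = -1.968
Remaining concentration:
C = 20.3 * exp(-1.968)
= 20.3 * 0.139736049
= 2.836641795 g/L
Extracted = 20.3 - 2.836641795 = 17.4633582 g/L
Extraction % = 17.4633582 / 20.3 * 100
= 86.0264%
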